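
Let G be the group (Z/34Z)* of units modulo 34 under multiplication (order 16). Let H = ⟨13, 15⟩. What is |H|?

8

|⟨13⟩| = 4 and |⟨15⟩| = 8, so |H| is a multiple of lcm(4, 8) = 8 and divides |G| = 16.
Closing under the operation: H = {1, 9, 13, 15, 19, 21, 25, 33}, so |H| = 8.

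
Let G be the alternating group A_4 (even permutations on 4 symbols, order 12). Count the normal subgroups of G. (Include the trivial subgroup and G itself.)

3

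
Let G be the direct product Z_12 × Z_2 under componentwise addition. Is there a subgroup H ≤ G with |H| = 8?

8 | 24. A subgroup of order 8 is {(0,0), (0,1), (3,0), (3,1), (6,0), (6,1), (9,0), (9,1)}.

Yes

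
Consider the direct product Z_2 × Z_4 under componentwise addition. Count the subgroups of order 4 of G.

|G| = 8 and 4 | 8, so subgroups of order 4 are possible by Lagrange.
The subgroups of order 4 are: {(0,0), (0,1), (0,2), (0,3)}; {(0,0), (0,2), (1,0), (1,2)}; {(0,0), (0,2), (1,1), (1,3)}.
So G has 3 subgroups of order 4.

3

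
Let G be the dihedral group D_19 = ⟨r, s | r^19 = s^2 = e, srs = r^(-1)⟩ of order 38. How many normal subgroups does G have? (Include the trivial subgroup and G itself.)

3

G has 22 subgroups. Checking conjugation-invariance by order — order 1: 1/1 normal; order 2: 0/19 normal; order 19: 1/1 normal; order 38: 1/1 normal.
Total normal subgroups: 3.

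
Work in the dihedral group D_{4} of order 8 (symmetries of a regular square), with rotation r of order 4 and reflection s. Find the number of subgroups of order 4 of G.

|G| = 8 and 4 | 8, so subgroups of order 4 are possible by Lagrange.
The subgroups of order 4 are: {e, r, r^2, r^3}; {e, r^2, s, r^2s}; {e, r^2, rs, r^3s}.
So G has 3 subgroups of order 4.

3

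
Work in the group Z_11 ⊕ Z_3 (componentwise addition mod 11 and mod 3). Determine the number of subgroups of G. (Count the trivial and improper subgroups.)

|G| = 33, so by Lagrange every subgroup order divides 33. Divisors: 1, 3, 11, 33.
Subgroups by order — order 1: 1; order 3: 1; order 11: 1; order 33: 1.
Total: 1 + 1 + 1 + 1 = 4.

4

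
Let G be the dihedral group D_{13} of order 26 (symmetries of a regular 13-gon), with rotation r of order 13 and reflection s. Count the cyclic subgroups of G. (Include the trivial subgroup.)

15

A cyclic subgroup of order d is generated by each of its φ(d) elements of order d, so the cyclic subgroups of order d number (#elements of order d)/φ(d).
Cyclic subgroups by order — order 1: 1; order 2: 13; order 13: 1.
Total: 15.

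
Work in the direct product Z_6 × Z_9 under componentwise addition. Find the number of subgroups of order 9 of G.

4

|G| = 54 and 9 | 54, so subgroups of order 9 are possible by Lagrange.
The subgroups of order 9 are: {(0,0), (0,1), (0,2), (0,3), (0,4), (0,5), (0,6), (0,7), (0,8)}; {(0,0), (0,3), (0,6), (2,0), (2,3), (2,6), (4,0), (4,3), (4,6)}; {(0,0), (0,3), (0,6), (2,1), (2,4), (2,7), (4,2), (4,5), (4,8)}; {(0,0), (0,3), (0,6), (2,2), (2,5), (2,8), (4,1), (4,4), (4,7)}.
So G has 4 subgroups of order 9.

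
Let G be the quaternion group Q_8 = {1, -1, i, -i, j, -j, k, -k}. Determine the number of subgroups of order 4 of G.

|G| = 8 and 4 | 8, so subgroups of order 4 are possible by Lagrange.
The subgroups of order 4 are: {1, -1, i, -i}; {1, -1, j, -j}; {1, -1, k, -k}.
So G has 3 subgroups of order 4.

3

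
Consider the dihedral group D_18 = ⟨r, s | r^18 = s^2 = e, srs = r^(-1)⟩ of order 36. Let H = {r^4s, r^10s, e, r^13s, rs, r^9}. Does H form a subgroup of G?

Closure fails: r^13s · rs = r^12 ∉ H. So H is not a subgroup.

No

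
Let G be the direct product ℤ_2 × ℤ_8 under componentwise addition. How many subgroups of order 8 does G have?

3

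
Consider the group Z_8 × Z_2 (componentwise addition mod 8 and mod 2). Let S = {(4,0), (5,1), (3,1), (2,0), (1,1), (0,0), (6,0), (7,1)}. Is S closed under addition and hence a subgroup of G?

|S| = 8 divides |G| = 16, consistent with Lagrange.
S contains the identity, every element's inverse is in S, and S is closed under +: it is a subgroup.
In fact S = ⟨(7,1)⟩.

Yes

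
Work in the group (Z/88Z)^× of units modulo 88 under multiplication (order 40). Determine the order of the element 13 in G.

Compute successive powers of 13 mod 88: 13, 81, 85, 49, 21, 9, 29, 25, …; 13^10 ≡ 1 (mod 88).
So |⟨13⟩| = 10.

10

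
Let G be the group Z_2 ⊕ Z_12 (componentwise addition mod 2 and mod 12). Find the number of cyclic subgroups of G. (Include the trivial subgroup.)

12

A cyclic subgroup of order d is generated by each of its φ(d) elements of order d, so the cyclic subgroups of order d number (#elements of order d)/φ(d).
Cyclic subgroups by order — order 1: 1; order 2: 3; order 3: 1; order 4: 2; order 6: 3; order 12: 2.
Total: 12.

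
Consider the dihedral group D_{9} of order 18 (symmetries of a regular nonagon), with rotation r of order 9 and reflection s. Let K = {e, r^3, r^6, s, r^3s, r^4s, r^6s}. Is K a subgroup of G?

No

|K| = 7 does not divide |G| = 18, so by Lagrange K is not a subgroup.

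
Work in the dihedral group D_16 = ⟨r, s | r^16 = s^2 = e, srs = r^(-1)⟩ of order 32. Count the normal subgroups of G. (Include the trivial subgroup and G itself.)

G has 36 subgroups. Checking conjugation-invariance by order — order 1: 1/1 normal; order 2: 1/17 normal; order 4: 1/9 normal; order 8: 1/5 normal; order 16: 3/3 normal; order 32: 1/1 normal.
Total normal subgroups: 8.

8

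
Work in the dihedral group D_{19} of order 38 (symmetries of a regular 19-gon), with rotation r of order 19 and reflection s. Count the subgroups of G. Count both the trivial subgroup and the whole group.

22

|G| = 38, so by Lagrange every subgroup order divides 38. Divisors: 1, 2, 19, 38.
Subgroups by order — order 1: 1; order 2: 19; order 19: 1; order 38: 1.
Total: 1 + 19 + 1 + 1 = 22.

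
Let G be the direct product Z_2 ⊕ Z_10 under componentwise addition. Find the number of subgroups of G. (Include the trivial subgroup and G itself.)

|G| = 20, so by Lagrange every subgroup order divides 20. Divisors: 1, 2, 4, 5, 10, 20.
Subgroups by order — order 1: 1; order 2: 3; order 4: 1; order 5: 1; order 10: 3; order 20: 1.
Total: 1 + 3 + 1 + 1 + 3 + 1 = 10.

10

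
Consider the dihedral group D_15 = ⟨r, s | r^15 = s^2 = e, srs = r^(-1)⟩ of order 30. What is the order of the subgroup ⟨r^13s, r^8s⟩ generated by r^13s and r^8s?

|⟨r^13s⟩| = 2 and |⟨r^8s⟩| = 2, so |H| is a multiple of lcm(2, 2) = 2 and divides |G| = 30.
Closing under the operation: H = {e, r^5, r^10, r^3s, r^8s, r^13s}, so |H| = 6.

6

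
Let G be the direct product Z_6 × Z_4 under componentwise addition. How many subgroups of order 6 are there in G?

3

|G| = 24 and 6 | 24, so subgroups of order 6 are possible by Lagrange.
The subgroups of order 6 are: {(0,0), (0,2), (2,0), (2,2), (4,0), (4,2)}; {(0,0), (1,0), (2,0), (3,0), (4,0), (5,0)}; {(0,0), (1,2), (2,0), (3,2), (4,0), (5,2)}.
So G has 3 subgroups of order 6.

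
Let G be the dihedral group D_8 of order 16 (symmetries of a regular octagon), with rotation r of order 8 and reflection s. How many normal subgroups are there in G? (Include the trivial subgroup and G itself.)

G has 19 subgroups. Checking conjugation-invariance by order — order 1: 1/1 normal; order 2: 1/9 normal; order 4: 1/5 normal; order 8: 3/3 normal; order 16: 1/1 normal.
Total normal subgroups: 7.

7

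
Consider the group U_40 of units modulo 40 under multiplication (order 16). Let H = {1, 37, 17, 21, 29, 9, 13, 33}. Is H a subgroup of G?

Yes

|H| = 8 divides |G| = 16, consistent with Lagrange.
H contains the identity, every element's inverse is in H, and H is closed under ·: it is a subgroup.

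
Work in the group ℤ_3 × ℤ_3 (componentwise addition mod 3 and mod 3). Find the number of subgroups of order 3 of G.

4

|G| = 9 and 3 | 9, so subgroups of order 3 are possible by Lagrange.
The subgroups of order 3 are: {(0,0), (0,1), (0,2)}; {(0,0), (1,0), (2,0)}; {(0,0), (1,1), (2,2)}; {(0,0), (1,2), (2,1)}.
So G has 4 subgroups of order 3.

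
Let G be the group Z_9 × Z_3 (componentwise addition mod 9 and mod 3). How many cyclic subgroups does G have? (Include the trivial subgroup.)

8

A cyclic subgroup of order d is generated by each of its φ(d) elements of order d, so the cyclic subgroups of order d number (#elements of order d)/φ(d).
Cyclic subgroups by order — order 1: 1; order 3: 4; order 9: 3.
Total: 8.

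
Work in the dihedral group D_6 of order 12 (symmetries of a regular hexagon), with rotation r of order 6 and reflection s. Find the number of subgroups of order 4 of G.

3

|G| = 12 and 4 | 12, so subgroups of order 4 are possible by Lagrange.
The subgroups of order 4 are: {e, r^3, r^2s, r^5s}; {e, r^3, s, r^3s}; {e, r^3, rs, r^4s}.
So G has 3 subgroups of order 4.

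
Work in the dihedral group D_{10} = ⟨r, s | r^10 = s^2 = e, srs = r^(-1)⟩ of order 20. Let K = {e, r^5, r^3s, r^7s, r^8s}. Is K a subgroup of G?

No

Closure fails: r^5 · r^7s = r^2s ∉ K. So K is not a subgroup.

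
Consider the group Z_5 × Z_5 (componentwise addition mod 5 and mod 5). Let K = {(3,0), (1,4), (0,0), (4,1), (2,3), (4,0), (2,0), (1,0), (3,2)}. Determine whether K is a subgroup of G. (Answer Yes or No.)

|K| = 9 does not divide |G| = 25, so by Lagrange K is not a subgroup.

No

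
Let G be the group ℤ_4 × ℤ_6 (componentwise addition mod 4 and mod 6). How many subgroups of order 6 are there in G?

3

|G| = 24 and 6 | 24, so subgroups of order 6 are possible by Lagrange.
The subgroups of order 6 are: {(0,0), (0,1), (0,2), (0,3), (0,4), (0,5)}; {(0,0), (0,2), (0,4), (2,0), (2,2), (2,4)}; {(0,0), (0,2), (0,4), (2,1), (2,3), (2,5)}.
So G has 3 subgroups of order 6.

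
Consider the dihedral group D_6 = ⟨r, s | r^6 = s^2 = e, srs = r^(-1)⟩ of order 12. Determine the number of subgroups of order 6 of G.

3

|G| = 12 and 6 | 12, so subgroups of order 6 are possible by Lagrange.
The subgroups of order 6 are: {e, r, r^2, r^3, r^4, r^5}; {e, r^2, r^4, s, r^2s, r^4s}; {e, r^2, r^4, rs, r^3s, r^5s}.
So G has 3 subgroups of order 6.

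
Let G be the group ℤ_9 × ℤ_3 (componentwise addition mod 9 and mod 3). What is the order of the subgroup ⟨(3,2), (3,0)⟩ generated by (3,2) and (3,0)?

9

|⟨(3,2)⟩| = 3 and |⟨(3,0)⟩| = 3, so |H| is a multiple of lcm(3, 3) = 3 and divides |G| = 27.
Closing under the operation: H = {(0,0), (0,1), (0,2), (3,0), (3,1), (3,2), (6,0), (6,1), (6,2)}, so |H| = 9.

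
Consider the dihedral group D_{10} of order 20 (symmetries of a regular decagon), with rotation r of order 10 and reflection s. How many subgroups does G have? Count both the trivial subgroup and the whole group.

22

|G| = 20, so by Lagrange every subgroup order divides 20. Divisors: 1, 2, 4, 5, 10, 20.
Subgroups by order — order 1: 1; order 2: 11; order 4: 5; order 5: 1; order 10: 3; order 20: 1.
Total: 1 + 11 + 5 + 1 + 3 + 1 = 22.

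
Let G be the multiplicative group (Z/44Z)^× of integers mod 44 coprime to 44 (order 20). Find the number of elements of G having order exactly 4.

0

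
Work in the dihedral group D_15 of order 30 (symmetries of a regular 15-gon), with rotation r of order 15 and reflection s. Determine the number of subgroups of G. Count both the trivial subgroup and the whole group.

|G| = 30, so by Lagrange every subgroup order divides 30. Divisors: 1, 2, 3, 5, 6, 10, 15, 30.
Subgroups by order — order 1: 1; order 2: 15; order 3: 1; order 5: 1; order 6: 5; order 10: 3; order 15: 1; order 30: 1.
Total: 1 + 15 + 1 + 1 + 5 + 3 + 1 + 1 = 28.

28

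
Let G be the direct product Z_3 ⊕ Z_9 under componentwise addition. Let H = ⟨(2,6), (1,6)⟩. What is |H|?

|⟨(2,6)⟩| = 3 and |⟨(1,6)⟩| = 3, so |H| is a multiple of lcm(3, 3) = 3 and divides |G| = 27.
Closing under the operation: H = {(0,0), (0,3), (0,6), (1,0), (1,3), (1,6), (2,0), (2,3), (2,6)}, so |H| = 9.

9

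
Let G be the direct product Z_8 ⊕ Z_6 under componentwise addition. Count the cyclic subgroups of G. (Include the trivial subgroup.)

A cyclic subgroup of order d is generated by each of its φ(d) elements of order d, so the cyclic subgroups of order d number (#elements of order d)/φ(d).
Cyclic subgroups by order — order 1: 1; order 2: 3; order 3: 1; order 4: 2; order 6: 3; order 8: 2; order 12: 2; order 24: 2.
Total: 16.

16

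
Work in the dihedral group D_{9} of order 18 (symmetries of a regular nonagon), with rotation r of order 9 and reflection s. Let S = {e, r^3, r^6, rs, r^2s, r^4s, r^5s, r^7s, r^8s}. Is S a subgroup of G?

Closure fails: r^7s · r^2s = r^5 ∉ S. So S is not a subgroup.

No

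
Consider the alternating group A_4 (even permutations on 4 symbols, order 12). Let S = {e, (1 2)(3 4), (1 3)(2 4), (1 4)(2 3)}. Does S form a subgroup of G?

|S| = 4 divides |G| = 12, consistent with Lagrange.
S contains the identity, every element's inverse is in S, and S is closed under ∘: it is a subgroup.

Yes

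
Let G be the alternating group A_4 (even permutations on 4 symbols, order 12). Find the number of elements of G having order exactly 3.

The elements of order 3 are: (2 3 4), (2 4 3), (1 2 3), (1 2 4), (1 3 2), (1 3 4), (1 4 2), (1 4 3).
That's 8.

8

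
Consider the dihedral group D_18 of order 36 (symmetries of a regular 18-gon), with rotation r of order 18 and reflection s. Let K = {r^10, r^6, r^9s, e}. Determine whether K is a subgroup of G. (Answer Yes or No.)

r^10 ∈ K but its inverse r^8 ∉ K, so K is not a subgroup.

No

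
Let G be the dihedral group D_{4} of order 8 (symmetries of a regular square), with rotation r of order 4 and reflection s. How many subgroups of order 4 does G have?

|G| = 8 and 4 | 8, so subgroups of order 4 are possible by Lagrange.
The subgroups of order 4 are: {e, r, r^2, r^3}; {e, r^2, s, r^2s}; {e, r^2, rs, r^3s}.
So G has 3 subgroups of order 4.

3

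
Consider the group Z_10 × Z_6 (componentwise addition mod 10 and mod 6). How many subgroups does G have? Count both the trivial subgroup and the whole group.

|G| = 60, so by Lagrange every subgroup order divides 60. Divisors: 1, 2, 3, 4, 5, 6, 10, 12, 15, 20, 30, 60.
Subgroups by order — order 1: 1; order 2: 3; order 3: 1; order 4: 1; order 5: 1; order 6: 3; order 10: 3; order 12: 1; order 15: 1; order 20: 1; order 30: 3; order 60: 1.
Total: 1 + 3 + 1 + 1 + 1 + 3 + 3 + 1 + 1 + 1 + 3 + 1 = 20.

20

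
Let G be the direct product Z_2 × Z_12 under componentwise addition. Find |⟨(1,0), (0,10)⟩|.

12

|⟨(1,0)⟩| = 2 and |⟨(0,10)⟩| = 6, so |H| is a multiple of lcm(2, 6) = 6 and divides |G| = 24.
Closing under the operation: H = {(0,0), (0,2), (0,4), (0,6), (0,8), (0,10), (1,0), (1,2), (1,4), (1,6), (1,8), (1,10)}, so |H| = 12.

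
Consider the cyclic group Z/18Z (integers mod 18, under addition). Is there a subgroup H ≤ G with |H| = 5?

5 does not divide |G| = 18, so by Lagrange no subgroup of order 5 exists.

No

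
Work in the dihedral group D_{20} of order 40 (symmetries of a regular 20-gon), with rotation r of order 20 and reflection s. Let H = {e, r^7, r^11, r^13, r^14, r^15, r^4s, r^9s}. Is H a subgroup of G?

r^15 ∈ H but its inverse r^5 ∉ H, so H is not a subgroup.

No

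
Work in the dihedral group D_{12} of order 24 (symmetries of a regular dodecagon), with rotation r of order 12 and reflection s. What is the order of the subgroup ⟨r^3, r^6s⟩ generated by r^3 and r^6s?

|⟨r^3⟩| = 4 and |⟨r^6s⟩| = 2, so |H| is a multiple of lcm(4, 2) = 4 and divides |G| = 24.
Closing under the operation: H = {e, r^3, r^6, r^9, s, r^3s, r^6s, r^9s}, so |H| = 8.

8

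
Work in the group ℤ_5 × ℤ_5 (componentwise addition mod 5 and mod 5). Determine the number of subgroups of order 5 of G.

|G| = 25 and 5 | 25, so subgroups of order 5 are possible by Lagrange.
The subgroups of order 5 are: {(0,0), (0,1), (0,2), (0,3), (0,4)}; {(0,0), (1,0), (2,0), (3,0), (4,0)}; {(0,0), (1,1), (2,2), (3,3), (4,4)}; {(0,0), (1,2), (2,4), (3,1), (4,3)}; … (6 in all).
So G has 6 subgroups of order 5.

6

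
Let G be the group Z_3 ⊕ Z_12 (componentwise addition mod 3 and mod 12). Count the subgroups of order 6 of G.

|G| = 36 and 6 | 36, so subgroups of order 6 are possible by Lagrange.
The subgroups of order 6 are: {(0,0), (0,2), (0,4), (0,6), (0,8), (0,10)}; {(0,0), (0,6), (1,0), (1,6), (2,0), (2,6)}; {(0,0), (0,6), (1,4), (1,10), (2,2), (2,8)}; {(0,0), (0,6), (1,2), (1,8), (2,4), (2,10)}.
So G has 4 subgroups of order 6.

4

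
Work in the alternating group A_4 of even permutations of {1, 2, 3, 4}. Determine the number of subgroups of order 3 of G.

4

|G| = 12 and 3 | 12, so subgroups of order 3 are possible by Lagrange.
The subgroups of order 3 are: {e, (1 2 3), (1 3 2)}; {e, (1 2 4), (1 4 2)}; {e, (1 3 4), (1 4 3)}; {e, (2 3 4), (2 4 3)}.
So G has 4 subgroups of order 3.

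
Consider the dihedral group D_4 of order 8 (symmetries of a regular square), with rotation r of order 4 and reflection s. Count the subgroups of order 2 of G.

5

|G| = 8 and 2 | 8, so subgroups of order 2 are possible by Lagrange.
The subgroups of order 2 are: {e, r^2}; {e, r^2s}; {e, r^3s}; {e, rs}; … (5 in all).
So G has 5 subgroups of order 2.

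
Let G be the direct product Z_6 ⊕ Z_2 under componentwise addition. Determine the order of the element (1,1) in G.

The order of (1,1) in Z_6 × Z_2 is lcm(ord(1) in Z_6, ord(1) in Z_2).
ord(1) = 6 and ord(1) = 2, so |⟨(1,1)⟩| = lcm(6, 2) = 6.

6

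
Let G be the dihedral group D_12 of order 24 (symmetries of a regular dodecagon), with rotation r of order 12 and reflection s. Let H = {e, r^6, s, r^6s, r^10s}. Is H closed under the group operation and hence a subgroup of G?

|H| = 5 does not divide |G| = 24, so by Lagrange H is not a subgroup.

No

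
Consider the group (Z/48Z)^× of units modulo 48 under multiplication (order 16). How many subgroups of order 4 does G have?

|G| = 16 and 4 | 16, so subgroups of order 4 are possible by Lagrange.
The subgroups of order 4 are: {1, 11, 25, 35}; {1, 13, 25, 37}; {1, 7, 17, 23}; {1, 17, 25, 41}; … (11 in all).
So G has 11 subgroups of order 4.

11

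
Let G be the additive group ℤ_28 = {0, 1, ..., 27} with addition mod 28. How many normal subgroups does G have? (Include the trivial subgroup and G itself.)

G is abelian, so every subgroup is normal.
G has 6 subgroups in total, hence 6 normal subgroups.

6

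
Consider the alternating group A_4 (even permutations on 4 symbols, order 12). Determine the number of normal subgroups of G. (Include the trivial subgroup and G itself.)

G has 10 subgroups. Checking conjugation-invariance by order — order 1: 1/1 normal; order 2: 0/3 normal; order 3: 0/4 normal; order 4: 1/1 normal; order 12: 1/1 normal.
Total normal subgroups: 3.

3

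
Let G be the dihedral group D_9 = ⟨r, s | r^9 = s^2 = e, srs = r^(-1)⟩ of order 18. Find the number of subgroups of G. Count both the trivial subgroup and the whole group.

|G| = 18, so by Lagrange every subgroup order divides 18. Divisors: 1, 2, 3, 6, 9, 18.
Subgroups by order — order 1: 1; order 2: 9; order 3: 1; order 6: 3; order 9: 1; order 18: 1.
Total: 1 + 9 + 1 + 3 + 1 + 1 = 16.

16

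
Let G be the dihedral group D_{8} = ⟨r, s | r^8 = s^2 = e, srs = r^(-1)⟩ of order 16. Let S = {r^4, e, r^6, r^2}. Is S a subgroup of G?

Yes

|S| = 4 divides |G| = 16, consistent with Lagrange.
S contains the identity, every element's inverse is in S, and S is closed under ·: it is a subgroup.
In fact S = ⟨r^6⟩.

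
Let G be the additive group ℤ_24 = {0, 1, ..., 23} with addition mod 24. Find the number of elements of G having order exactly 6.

In a cyclic group of order 24, the number of elements of order d (for d | 24) is φ(d).
φ(6) = 2.

2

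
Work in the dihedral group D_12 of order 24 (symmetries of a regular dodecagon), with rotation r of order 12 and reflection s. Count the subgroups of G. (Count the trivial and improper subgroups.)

|G| = 24, so by Lagrange every subgroup order divides 24. Divisors: 1, 2, 3, 4, 6, 8, 12, 24.
Subgroups by order — order 1: 1; order 2: 13; order 3: 1; order 4: 7; order 6: 5; order 8: 3; order 12: 3; order 24: 1.
Total: 1 + 13 + 1 + 7 + 5 + 3 + 3 + 1 = 34.

34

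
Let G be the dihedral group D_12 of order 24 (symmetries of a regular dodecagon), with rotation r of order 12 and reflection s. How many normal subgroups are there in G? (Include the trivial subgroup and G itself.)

G has 34 subgroups. Checking conjugation-invariance by order — order 1: 1/1 normal; order 2: 1/13 normal; order 3: 1/1 normal; order 4: 1/7 normal; order 6: 1/5 normal; order 8: 0/3 normal; order 12: 3/3 normal; order 24: 1/1 normal.
Total normal subgroups: 9.

9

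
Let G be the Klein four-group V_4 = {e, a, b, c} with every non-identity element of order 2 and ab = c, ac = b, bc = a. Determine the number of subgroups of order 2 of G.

3

|G| = 4 and 2 | 4, so subgroups of order 2 are possible by Lagrange.
The subgroups of order 2 are: {e, a}; {e, b}; {e, c}.
So G has 3 subgroups of order 2.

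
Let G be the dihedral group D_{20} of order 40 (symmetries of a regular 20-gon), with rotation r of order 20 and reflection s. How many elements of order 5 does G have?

4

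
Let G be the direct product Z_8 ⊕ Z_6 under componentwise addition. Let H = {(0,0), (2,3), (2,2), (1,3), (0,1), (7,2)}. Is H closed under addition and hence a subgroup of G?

(0,1) ∈ H but its inverse (0,5) ∉ H, so H is not a subgroup.

No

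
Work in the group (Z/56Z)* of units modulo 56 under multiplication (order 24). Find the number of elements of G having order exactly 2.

The elements of order 2 are: 13, 15, 27, 29, 41, 43, 55.
That's 7.

7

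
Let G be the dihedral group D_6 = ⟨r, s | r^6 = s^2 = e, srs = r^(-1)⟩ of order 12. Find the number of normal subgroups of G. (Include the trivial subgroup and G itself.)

G has 16 subgroups. Checking conjugation-invariance by order — order 1: 1/1 normal; order 2: 1/7 normal; order 3: 1/1 normal; order 4: 0/3 normal; order 6: 3/3 normal; order 12: 1/1 normal.
Total normal subgroups: 7.

7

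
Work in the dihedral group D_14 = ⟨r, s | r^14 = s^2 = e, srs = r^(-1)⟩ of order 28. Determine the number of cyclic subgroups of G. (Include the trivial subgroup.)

Group the elements of G by the cyclic subgroup they generate; each cyclic subgroup of order d accounts for φ(d) elements.
Cyclic subgroups by order — order 1: 1; order 2: 15; order 7: 1; order 14: 1.
Total: 18.

18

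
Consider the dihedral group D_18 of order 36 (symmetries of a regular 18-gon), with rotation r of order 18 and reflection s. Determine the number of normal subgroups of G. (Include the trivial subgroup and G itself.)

9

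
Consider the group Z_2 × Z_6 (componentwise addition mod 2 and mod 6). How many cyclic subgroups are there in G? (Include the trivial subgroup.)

Each element a generates a cyclic subgroup ⟨a⟩; distinct elements may generate the same one (a cyclic group of order d has φ(d) generators).
Cyclic subgroups by order — order 1: 1; order 2: 3; order 3: 1; order 6: 3.
Total: 8.

8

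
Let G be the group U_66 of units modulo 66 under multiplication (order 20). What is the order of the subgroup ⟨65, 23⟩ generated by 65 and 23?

4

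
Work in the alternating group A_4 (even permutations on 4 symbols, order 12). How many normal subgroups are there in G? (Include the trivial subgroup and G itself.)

G has 10 subgroups. Checking conjugation-invariance by order — order 1: 1/1 normal; order 2: 0/3 normal; order 3: 0/4 normal; order 4: 1/1 normal; order 12: 1/1 normal.
Total normal subgroups: 3.

3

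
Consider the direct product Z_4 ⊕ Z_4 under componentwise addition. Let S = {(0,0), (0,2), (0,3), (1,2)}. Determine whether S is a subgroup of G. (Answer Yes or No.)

(1,2) ∈ S but its inverse (3,2) ∉ S, so S is not a subgroup.

No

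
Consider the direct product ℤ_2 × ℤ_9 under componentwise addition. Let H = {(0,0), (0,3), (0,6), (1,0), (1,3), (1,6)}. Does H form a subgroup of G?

Yes

|H| = 6 divides |G| = 18, consistent with Lagrange.
H contains the identity, every element's inverse is in H, and H is closed under +: it is a subgroup.
In fact H = ⟨(1,6)⟩.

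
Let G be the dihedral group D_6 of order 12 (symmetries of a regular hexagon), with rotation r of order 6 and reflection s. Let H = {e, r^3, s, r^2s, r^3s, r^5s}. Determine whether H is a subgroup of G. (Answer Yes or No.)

No

Closure fails: s · r^2s = r^4 ∉ H. So H is not a subgroup.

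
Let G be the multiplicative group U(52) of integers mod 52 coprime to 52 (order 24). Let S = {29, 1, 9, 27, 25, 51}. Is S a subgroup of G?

Closure fails: 51 · 29 = 23 ∉ S. So S is not a subgroup.

No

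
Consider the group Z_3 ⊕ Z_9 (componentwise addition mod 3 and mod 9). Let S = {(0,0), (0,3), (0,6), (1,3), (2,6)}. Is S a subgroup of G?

|S| = 5 does not divide |G| = 27, so by Lagrange S is not a subgroup.

No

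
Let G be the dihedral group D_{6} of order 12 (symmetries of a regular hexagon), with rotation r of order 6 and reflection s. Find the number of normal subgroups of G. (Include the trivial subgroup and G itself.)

G has 16 subgroups. Checking conjugation-invariance by order — order 1: 1/1 normal; order 2: 1/7 normal; order 3: 1/1 normal; order 4: 0/3 normal; order 6: 3/3 normal; order 12: 1/1 normal.
Total normal subgroups: 7.

7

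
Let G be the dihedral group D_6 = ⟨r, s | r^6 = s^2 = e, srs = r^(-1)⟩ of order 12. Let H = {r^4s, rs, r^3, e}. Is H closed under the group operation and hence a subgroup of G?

|H| = 4 divides |G| = 12, consistent with Lagrange.
H contains the identity, every element's inverse is in H, and H is closed under ·: it is a subgroup.

Yes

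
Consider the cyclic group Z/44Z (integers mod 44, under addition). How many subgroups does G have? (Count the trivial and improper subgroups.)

Subgroups of the cyclic group Z/44Z correspond bijectively to divisors of 44.
Divisors of 44: 1, 2, 4, 11, 22, 44.
So Z/44Z has 6 subgroups.

6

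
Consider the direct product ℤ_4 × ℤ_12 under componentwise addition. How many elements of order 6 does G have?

6

An element (a,b) has order lcm(ord(a), ord(b)); count pairs with lcm equal to 6.
Enumerating gives 6 such elements.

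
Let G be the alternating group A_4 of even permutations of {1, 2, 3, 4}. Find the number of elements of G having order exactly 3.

The elements of order 3 are: (2 3 4), (2 4 3), (1 2 3), (1 2 4), (1 3 2), (1 3 4), (1 4 2), (1 4 3).
That's 8.

8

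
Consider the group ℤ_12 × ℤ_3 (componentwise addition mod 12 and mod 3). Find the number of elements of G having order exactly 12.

An element (a,b) has order lcm(ord(a), ord(b)); count pairs with lcm equal to 12.
Enumerating gives 16 such elements.

16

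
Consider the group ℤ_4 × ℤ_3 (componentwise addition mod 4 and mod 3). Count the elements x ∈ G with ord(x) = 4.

An element (a,b) has order lcm(ord(a), ord(b)); count pairs with lcm equal to 4.
Enumerating gives 2 such elements.

2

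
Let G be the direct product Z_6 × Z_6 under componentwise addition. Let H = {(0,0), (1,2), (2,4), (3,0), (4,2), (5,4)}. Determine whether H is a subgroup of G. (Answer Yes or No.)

|H| = 6 divides |G| = 36, consistent with Lagrange.
H contains the identity, every element's inverse is in H, and H is closed under +: it is a subgroup.
In fact H = ⟨(1,2)⟩.

Yes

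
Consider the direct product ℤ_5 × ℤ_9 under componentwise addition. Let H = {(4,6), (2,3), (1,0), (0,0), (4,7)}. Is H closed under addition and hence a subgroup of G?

No

(2,3) ∈ H but its inverse (3,6) ∉ H, so H is not a subgroup.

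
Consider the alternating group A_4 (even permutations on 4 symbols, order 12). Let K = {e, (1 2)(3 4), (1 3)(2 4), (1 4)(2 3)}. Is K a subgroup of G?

Yes

|K| = 4 divides |G| = 12, consistent with Lagrange.
K contains the identity, every element's inverse is in K, and K is closed under ∘: it is a subgroup.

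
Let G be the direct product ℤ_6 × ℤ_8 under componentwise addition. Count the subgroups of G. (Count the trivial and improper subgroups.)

|G| = 48, so by Lagrange every subgroup order divides 48. Divisors: 1, 2, 3, 4, 6, 8, 12, 16, 24, 48.
Subgroups by order — order 1: 1; order 2: 3; order 3: 1; order 4: 3; order 6: 3; order 8: 3; order 12: 3; order 16: 1; order 24: 3; order 48: 1.
Total: 1 + 3 + 1 + 3 + 3 + 3 + 3 + 1 + 3 + 1 = 22.

22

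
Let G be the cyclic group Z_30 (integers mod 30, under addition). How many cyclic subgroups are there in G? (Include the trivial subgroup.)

Each element a generates a cyclic subgroup ⟨a⟩; distinct elements may generate the same one (a cyclic group of order d has φ(d) generators).
Cyclic subgroups by order — order 1: 1; order 2: 1; order 3: 1; order 5: 1; order 6: 1; order 10: 1; order 15: 1; order 30: 1.
Total: 8.

8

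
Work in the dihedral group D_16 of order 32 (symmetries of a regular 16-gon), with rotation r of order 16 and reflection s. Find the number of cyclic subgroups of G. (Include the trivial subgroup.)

21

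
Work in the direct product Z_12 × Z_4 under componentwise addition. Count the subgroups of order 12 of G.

|G| = 48 and 12 | 48, so subgroups of order 12 are possible by Lagrange.
The subgroups of order 12 are: {(0,0), (0,1), (0,2), (0,3), (4,0), (4,1), (4,2), (4,3), (8,0), (8,1), (8,2), (8,3)}; {(0,0), (0,2), (2,0), (2,2), (4,0), (4,2), (6,0), (6,2), (8,0), (8,2), (10,0), (10,2)}; {(0,0), (0,2), (2,1), (2,3), (4,0), (4,2), (6,1), (6,3), (8,0), (8,2), (10,1), (10,3)}; {(0,0), (1,0), (2,0), (3,0), (4,0), (5,0), (6,0), (7,0), (8,0), (9,0), (10,0), (11,0)}; … (7 in all).
So G has 7 subgroups of order 12.

7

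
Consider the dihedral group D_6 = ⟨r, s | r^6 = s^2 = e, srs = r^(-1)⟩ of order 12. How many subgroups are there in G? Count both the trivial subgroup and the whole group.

|G| = 12, so by Lagrange every subgroup order divides 12. Divisors: 1, 2, 3, 4, 6, 12.
Subgroups by order — order 1: 1; order 2: 7; order 3: 1; order 4: 3; order 6: 3; order 12: 1.
Total: 1 + 7 + 1 + 3 + 3 + 1 = 16.

16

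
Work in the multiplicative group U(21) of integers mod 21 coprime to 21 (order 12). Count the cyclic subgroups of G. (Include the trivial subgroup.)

8

A cyclic subgroup of order d is generated by each of its φ(d) elements of order d, so the cyclic subgroups of order d number (#elements of order d)/φ(d).
Cyclic subgroups by order — order 1: 1; order 2: 3; order 3: 1; order 6: 3.
Total: 8.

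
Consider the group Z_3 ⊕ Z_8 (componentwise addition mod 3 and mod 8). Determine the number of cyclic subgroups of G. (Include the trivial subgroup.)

8

Group the elements of G by the cyclic subgroup they generate; each cyclic subgroup of order d accounts for φ(d) elements.
Cyclic subgroups by order — order 1: 1; order 2: 1; order 3: 1; order 4: 1; order 6: 1; order 8: 1; order 12: 1; order 24: 1.
Total: 8.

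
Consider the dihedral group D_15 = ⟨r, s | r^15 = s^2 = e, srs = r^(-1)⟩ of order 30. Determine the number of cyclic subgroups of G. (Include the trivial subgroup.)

Group the elements of G by the cyclic subgroup they generate; each cyclic subgroup of order d accounts for φ(d) elements.
Cyclic subgroups by order — order 1: 1; order 2: 15; order 3: 1; order 5: 1; order 15: 1.
Total: 19.

19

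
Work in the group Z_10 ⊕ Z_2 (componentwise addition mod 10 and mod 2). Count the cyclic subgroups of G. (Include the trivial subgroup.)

Group the elements of G by the cyclic subgroup they generate; each cyclic subgroup of order d accounts for φ(d) elements.
Cyclic subgroups by order — order 1: 1; order 2: 3; order 5: 1; order 10: 3.
Total: 8.

8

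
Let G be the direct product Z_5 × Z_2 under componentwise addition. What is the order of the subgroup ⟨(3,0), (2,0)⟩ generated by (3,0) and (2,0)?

5

|⟨(3,0)⟩| = 5 and |⟨(2,0)⟩| = 5, so |H| is a multiple of lcm(5, 5) = 5 and divides |G| = 10.
Closing under the operation: H = {(0,0), (1,0), (2,0), (3,0), (4,0)}, so |H| = 5.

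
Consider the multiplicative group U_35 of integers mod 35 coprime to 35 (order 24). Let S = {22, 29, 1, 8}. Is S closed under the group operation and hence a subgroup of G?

Yes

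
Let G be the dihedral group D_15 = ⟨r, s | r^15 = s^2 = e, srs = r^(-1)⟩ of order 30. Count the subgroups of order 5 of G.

|G| = 30 and 5 | 30, so subgroups of order 5 are possible by Lagrange.
The subgroups of order 5 are: {e, r^3, r^6, r^9, r^12}.
So G has 1 subgroup of order 5.

1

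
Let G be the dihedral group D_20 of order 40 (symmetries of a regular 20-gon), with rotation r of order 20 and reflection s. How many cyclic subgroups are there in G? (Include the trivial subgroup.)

26

Each element a generates a cyclic subgroup ⟨a⟩; distinct elements may generate the same one (a cyclic group of order d has φ(d) generators).
Cyclic subgroups by order — order 1: 1; order 2: 21; order 4: 1; order 5: 1; order 10: 1; order 20: 1.
Total: 26.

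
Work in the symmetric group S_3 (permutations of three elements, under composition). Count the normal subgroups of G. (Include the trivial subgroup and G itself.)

3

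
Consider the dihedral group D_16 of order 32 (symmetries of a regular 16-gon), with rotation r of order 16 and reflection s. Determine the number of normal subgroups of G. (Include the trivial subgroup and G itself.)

8

G has 36 subgroups. Checking conjugation-invariance by order — order 1: 1/1 normal; order 2: 1/17 normal; order 4: 1/9 normal; order 8: 1/5 normal; order 16: 3/3 normal; order 32: 1/1 normal.
Total normal subgroups: 8.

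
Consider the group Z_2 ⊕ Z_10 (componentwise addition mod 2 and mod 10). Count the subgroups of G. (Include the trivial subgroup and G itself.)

|G| = 20, so by Lagrange every subgroup order divides 20. Divisors: 1, 2, 4, 5, 10, 20.
Subgroups by order — order 1: 1; order 2: 3; order 4: 1; order 5: 1; order 10: 3; order 20: 1.
Total: 1 + 3 + 1 + 1 + 3 + 1 = 10.

10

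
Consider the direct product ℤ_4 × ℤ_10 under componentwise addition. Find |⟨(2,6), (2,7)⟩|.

20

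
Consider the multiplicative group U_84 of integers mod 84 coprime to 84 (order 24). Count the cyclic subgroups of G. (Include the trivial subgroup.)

16

Each element a generates a cyclic subgroup ⟨a⟩; distinct elements may generate the same one (a cyclic group of order d has φ(d) generators).
Cyclic subgroups by order — order 1: 1; order 2: 7; order 3: 1; order 6: 7.
Total: 16.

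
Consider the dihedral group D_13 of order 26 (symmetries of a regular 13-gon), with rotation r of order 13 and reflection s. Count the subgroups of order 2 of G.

|G| = 26 and 2 | 26, so subgroups of order 2 are possible by Lagrange.
The subgroups of order 2 are: {e, r^10s}; {e, r^11s}; {e, r^12s}; {e, r^2s}; … (13 in all).
So G has 13 subgroups of order 2.

13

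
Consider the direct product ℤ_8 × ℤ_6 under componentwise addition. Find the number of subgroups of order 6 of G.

|G| = 48 and 6 | 48, so subgroups of order 6 are possible by Lagrange.
The subgroups of order 6 are: {(0,0), (0,1), (0,2), (0,3), (0,4), (0,5)}; {(0,0), (0,2), (0,4), (4,0), (4,2), (4,4)}; {(0,0), (0,2), (0,4), (4,1), (4,3), (4,5)}.
So G has 3 subgroups of order 6.

3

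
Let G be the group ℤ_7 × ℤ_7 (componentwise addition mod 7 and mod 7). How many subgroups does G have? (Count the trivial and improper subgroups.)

10

|G| = 49, so by Lagrange every subgroup order divides 49. Divisors: 1, 7, 49.
Subgroups by order — order 1: 1; order 7: 8; order 49: 1.
Total: 1 + 8 + 1 = 10.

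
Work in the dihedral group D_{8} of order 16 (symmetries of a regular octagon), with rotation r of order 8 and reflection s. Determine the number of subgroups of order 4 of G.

|G| = 16 and 4 | 16, so subgroups of order 4 are possible by Lagrange.
The subgroups of order 4 are: {e, r^2, r^4, r^6}; {e, r^4, r^2s, r^6s}; {e, r^4, r^3s, r^7s}; {e, r^4, s, r^4s}; … (5 in all).
So G has 5 subgroups of order 4.

5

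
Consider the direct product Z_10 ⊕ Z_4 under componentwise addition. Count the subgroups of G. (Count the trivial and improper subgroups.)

|G| = 40, so by Lagrange every subgroup order divides 40. Divisors: 1, 2, 4, 5, 8, 10, 20, 40.
Subgroups by order — order 1: 1; order 2: 3; order 4: 3; order 5: 1; order 8: 1; order 10: 3; order 20: 3; order 40: 1.
Total: 1 + 3 + 3 + 1 + 1 + 3 + 3 + 1 = 16.

16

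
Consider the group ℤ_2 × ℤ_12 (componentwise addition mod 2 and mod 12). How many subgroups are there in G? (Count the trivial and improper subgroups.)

|G| = 24, so by Lagrange every subgroup order divides 24. Divisors: 1, 2, 3, 4, 6, 8, 12, 24.
Subgroups by order — order 1: 1; order 2: 3; order 3: 1; order 4: 3; order 6: 3; order 8: 1; order 12: 3; order 24: 1.
Total: 1 + 3 + 1 + 3 + 3 + 1 + 3 + 1 = 16.

16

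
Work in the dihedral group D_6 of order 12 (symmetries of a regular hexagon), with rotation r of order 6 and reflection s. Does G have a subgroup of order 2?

2 | 12. A subgroup of order 2 is {e, r^2s}.

Yes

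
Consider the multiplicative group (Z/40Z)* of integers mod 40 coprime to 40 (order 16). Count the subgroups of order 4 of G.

11

|G| = 16 and 4 | 16, so subgroups of order 4 are possible by Lagrange.
The subgroups of order 4 are: {1, 9, 11, 19}; {1, 11, 21, 31}; {1, 11, 29, 39}; {1, 9, 13, 37}; … (11 in all).
So G has 11 subgroups of order 4.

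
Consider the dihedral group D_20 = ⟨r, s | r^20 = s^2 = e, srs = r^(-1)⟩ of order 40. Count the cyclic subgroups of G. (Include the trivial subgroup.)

Each element a generates a cyclic subgroup ⟨a⟩; distinct elements may generate the same one (a cyclic group of order d has φ(d) generators).
Cyclic subgroups by order — order 1: 1; order 2: 21; order 4: 1; order 5: 1; order 10: 1; order 20: 1.
Total: 26.

26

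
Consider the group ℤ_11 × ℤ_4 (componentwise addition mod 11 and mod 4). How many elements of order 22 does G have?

An element (a,b) has order lcm(ord(a), ord(b)); count pairs with lcm equal to 22.
Enumerating gives 10 such elements.

10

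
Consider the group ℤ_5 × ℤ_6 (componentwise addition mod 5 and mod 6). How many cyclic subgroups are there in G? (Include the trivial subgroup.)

Each element a generates a cyclic subgroup ⟨a⟩; distinct elements may generate the same one (a cyclic group of order d has φ(d) generators).
Cyclic subgroups by order — order 1: 1; order 2: 1; order 3: 1; order 5: 1; order 6: 1; order 10: 1; order 15: 1; order 30: 1.
Total: 8.

8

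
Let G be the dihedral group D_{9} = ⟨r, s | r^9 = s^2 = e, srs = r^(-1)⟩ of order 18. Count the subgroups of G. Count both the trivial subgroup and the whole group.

|G| = 18, so by Lagrange every subgroup order divides 18. Divisors: 1, 2, 3, 6, 9, 18.
Subgroups by order — order 1: 1; order 2: 9; order 3: 1; order 6: 3; order 9: 1; order 18: 1.
Total: 1 + 9 + 1 + 3 + 1 + 1 = 16.

16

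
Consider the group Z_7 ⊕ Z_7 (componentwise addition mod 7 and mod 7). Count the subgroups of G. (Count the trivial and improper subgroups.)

10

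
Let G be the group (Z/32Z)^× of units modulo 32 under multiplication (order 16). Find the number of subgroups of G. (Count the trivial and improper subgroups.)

11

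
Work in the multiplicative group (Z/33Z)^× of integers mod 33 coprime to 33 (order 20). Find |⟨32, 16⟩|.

10

|⟨32⟩| = 2 and |⟨16⟩| = 5, so |H| is a multiple of lcm(2, 5) = 10 and divides |G| = 20.
Closing under the operation: H = {1, 2, 4, 8, 16, 17, 25, 29, 31, 32}, so |H| = 10.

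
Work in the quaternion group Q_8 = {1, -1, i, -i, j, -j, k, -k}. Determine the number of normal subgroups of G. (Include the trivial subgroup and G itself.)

6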